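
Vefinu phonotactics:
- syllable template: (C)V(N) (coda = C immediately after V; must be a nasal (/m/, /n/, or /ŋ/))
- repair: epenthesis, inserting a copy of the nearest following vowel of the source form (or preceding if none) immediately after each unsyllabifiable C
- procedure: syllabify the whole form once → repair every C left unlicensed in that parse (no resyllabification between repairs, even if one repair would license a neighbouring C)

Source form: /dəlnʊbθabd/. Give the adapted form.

dəlʊnʊbaθabada

Syllabifying with onset maximization leaves /l/, /b/, /b/, /d/ stranded (only a nasal (/m/, /n/, or /ŋ/) is licensed in coda position; onsets are limited to one consonant).
Each unlicensed consonant becomes the onset of a new syllable: /l/ → /lʊ/, /b/ → /ba/, /b/ → /ba/, /d/ → /da/.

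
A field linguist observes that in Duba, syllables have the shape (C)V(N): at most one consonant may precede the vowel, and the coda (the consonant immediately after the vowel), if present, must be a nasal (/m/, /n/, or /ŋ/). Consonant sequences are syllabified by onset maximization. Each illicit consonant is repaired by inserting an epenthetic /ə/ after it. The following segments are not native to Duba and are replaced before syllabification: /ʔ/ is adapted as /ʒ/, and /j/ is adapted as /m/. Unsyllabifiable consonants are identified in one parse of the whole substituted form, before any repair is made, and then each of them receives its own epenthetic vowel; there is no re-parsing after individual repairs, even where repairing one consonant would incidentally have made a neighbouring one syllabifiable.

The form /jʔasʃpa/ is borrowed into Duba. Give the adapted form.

məʒasəʃəpa

Substitution: /j/ → /m/, /ʔ/ → /ʒ/, giving /mʒasʃpa/.
The consonants /m/, /s/, /ʃ/ cannot be parsed into a legal (C)V(N) syllable (only a nasal (/m/, /n/, or /ŋ/) is licensed in coda position; onsets are limited to one consonant).
Epenthesis after each stranded consonant: /m/ → /mə/, /s/ → /sə/, /ʃ/ → /ʃə/.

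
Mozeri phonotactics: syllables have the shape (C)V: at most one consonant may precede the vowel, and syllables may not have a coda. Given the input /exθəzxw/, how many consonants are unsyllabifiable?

Under (C)V, the unsyllabifiable consonants are /x/, /z/, /x/, /w/ (no codas are permitted; onsets are limited to one consonant).

4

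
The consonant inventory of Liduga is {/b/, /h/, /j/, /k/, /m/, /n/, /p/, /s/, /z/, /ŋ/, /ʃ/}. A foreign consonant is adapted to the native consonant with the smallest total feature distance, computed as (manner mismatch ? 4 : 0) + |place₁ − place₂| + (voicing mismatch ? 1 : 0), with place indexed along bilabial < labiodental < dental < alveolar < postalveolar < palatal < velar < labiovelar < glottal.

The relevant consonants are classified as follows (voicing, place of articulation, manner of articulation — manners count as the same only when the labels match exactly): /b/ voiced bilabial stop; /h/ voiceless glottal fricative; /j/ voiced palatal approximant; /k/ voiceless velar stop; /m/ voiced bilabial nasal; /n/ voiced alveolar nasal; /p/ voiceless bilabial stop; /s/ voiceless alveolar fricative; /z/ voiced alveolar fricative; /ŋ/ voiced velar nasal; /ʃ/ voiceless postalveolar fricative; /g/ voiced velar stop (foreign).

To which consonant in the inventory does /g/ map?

/k/ is closest: same manner (stop), place distance 0 (velar→velar), voicing differs (+1); total 1. Next closest is /ŋ/ at distance 4.

k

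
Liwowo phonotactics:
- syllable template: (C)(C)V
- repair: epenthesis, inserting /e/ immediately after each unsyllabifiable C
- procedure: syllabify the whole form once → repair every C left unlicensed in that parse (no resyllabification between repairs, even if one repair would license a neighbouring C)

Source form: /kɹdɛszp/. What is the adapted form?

keɹdɛsezepe

The consonants /k/, /s/, /z/, /p/ cannot be parsed into a legal (C)(C)V syllable (no codas are permitted; onsets may contain at most 2 consonants).
Inserting the epenthetic vowel yields /k/ → /ke/, /s/ → /se/, /z/ → /ze/, /p/ → /pe/.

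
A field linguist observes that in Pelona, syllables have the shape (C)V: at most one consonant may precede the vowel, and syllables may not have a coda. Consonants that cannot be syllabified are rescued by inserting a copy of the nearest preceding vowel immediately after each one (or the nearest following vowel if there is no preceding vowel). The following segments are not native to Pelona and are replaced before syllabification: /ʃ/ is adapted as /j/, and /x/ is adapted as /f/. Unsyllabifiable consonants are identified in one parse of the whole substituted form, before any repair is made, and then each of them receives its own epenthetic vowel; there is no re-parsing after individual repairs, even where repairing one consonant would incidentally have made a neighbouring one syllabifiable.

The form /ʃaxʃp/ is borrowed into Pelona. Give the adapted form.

jafajapa

Substitution: /ʃ/ → /j/, /x/ → /f/, giving /jafjp/.
Under (C)V, the unsyllabifiable consonants are /f/, /j/, /p/ (no codas are permitted; onsets are limited to one consonant).
Inserting the epenthetic vowel yields /f/ → /fa/, /j/ → /ja/, /p/ → /pa/.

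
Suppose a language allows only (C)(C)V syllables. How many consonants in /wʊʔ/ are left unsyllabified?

1

Under (C)(C)V, the unsyllabifiable consonants are /ʔ/ (no codas are permitted; onsets may contain at most 2 consonants).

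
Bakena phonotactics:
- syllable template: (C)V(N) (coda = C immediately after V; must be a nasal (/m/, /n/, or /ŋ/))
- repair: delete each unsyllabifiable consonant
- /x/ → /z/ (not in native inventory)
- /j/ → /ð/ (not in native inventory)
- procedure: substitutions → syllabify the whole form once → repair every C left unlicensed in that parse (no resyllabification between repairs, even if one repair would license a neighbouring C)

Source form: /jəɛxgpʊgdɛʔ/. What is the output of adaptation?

Substitution: /j/ → /ð/, /x/ → /z/, giving /ðəɛzgpʊgdɛʔ/.
Under (C)V(N), the unsyllabifiable consonants are /z/, /g/, /g/, /ʔ/ (only a nasal (/m/, /n/, or /ŋ/) is licensed in coda position; onsets are limited to one consonant).
Deletion applies to /z/, /g/, /g/, /ʔ/.

ðəɛpʊdɛ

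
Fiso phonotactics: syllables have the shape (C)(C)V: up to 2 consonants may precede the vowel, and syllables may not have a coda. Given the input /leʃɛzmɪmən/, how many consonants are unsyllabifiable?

Under (C)(C)V, the unsyllabifiable consonants are /n/ (no codas are permitted; onsets may contain at most 2 consonants).

1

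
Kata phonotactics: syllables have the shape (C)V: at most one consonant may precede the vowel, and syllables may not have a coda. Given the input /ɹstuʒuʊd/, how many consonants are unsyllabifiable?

3

Under (C)V, the unsyllabifiable consonants are /ɹ/, /s/, /d/ (no codas are permitted; onsets are limited to one consonant).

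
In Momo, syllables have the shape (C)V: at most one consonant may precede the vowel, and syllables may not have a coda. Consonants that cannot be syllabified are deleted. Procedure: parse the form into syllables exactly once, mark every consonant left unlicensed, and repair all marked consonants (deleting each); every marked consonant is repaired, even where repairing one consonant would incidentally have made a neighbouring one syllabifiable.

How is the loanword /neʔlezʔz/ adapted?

The consonants /ʔ/, /z/, /ʔ/, /z/ cannot be parsed into a legal (C)V syllable (no codas are permitted; onsets are limited to one consonant).
Deletion applies to /ʔ/, /z/, /ʔ/, /z/.

nele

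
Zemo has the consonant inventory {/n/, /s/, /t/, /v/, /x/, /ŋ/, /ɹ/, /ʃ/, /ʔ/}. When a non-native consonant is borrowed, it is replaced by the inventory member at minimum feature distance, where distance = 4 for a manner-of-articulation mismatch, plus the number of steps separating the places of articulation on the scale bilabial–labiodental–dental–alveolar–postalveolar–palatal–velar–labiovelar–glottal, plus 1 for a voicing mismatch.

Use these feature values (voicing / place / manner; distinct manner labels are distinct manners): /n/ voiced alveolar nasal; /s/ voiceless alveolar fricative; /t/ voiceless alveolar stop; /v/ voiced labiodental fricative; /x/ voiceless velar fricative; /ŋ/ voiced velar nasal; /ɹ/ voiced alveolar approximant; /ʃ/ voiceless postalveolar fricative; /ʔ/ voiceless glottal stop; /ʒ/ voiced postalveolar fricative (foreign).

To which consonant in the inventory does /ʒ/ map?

ʃ

/ʃ/ is closest: same manner (fricative), place distance 0 (postalveolar→postalveolar), voicing differs (+1); total 1. Next closest is /s/ at distance 2.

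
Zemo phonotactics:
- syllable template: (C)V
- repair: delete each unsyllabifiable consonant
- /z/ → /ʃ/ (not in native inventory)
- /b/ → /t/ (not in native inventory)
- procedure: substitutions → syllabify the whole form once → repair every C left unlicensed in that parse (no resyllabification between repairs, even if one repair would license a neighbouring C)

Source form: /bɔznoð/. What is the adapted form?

tɔno

Substitution: /b/ → /t/, /z/ → /ʃ/, giving /tɔʃnoð/.
Syllabifying with onset maximization leaves /ʃ/, /ð/ stranded (no codas are permitted; onsets are limited to one consonant).
Each unlicensed consonant is deleted: /ʃ/, /ð/.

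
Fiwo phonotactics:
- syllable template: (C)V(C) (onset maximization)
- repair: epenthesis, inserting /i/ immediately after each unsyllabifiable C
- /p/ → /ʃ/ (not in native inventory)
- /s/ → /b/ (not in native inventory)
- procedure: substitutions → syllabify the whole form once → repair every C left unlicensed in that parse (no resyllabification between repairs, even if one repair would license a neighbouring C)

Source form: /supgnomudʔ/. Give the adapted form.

Substitution: /s/ → /b/, /p/ → /ʃ/, giving /buʃgnomudʔ/.
Syllabifying with onset maximization leaves /g/, /ʔ/ stranded (at most one coda consonant is licensed; onsets are limited to one consonant).
Each unlicensed consonant becomes the onset of a new syllable: /g/ → /gi/, /ʔ/ → /ʔi/.

buʃginomudʔi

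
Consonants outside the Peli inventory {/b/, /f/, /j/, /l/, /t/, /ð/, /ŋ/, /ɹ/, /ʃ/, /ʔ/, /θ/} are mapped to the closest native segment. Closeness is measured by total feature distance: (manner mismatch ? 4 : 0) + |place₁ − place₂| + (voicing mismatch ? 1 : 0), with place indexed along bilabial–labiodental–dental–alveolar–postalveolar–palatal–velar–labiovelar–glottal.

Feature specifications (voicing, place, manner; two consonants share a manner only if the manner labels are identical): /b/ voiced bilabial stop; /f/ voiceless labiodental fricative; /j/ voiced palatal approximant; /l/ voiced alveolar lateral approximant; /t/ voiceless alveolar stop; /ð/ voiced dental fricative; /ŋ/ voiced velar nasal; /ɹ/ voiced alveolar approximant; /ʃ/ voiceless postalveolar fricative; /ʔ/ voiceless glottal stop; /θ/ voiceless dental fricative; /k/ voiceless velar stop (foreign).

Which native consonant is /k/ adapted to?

ʔ

/ʔ/ is closest: same manner (stop), place distance 2 (velar→glottal), same voicing; total 2. Next closest is /t/ at distance 3.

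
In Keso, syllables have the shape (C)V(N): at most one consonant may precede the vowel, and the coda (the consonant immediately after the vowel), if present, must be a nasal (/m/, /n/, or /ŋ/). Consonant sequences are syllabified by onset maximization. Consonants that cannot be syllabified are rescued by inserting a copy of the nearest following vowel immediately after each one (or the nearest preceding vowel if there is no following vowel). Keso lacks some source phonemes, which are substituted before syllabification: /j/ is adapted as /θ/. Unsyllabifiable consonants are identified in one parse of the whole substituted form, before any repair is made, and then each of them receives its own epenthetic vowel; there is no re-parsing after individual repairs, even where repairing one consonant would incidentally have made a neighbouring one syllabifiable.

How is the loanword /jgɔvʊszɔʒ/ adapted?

θɔgɔvʊsɔzɔʒɔ

Substitution: /j/ → /θ/, giving /θgɔvʊszɔʒ/.
Syllabifying with onset maximization leaves /θ/, /s/, /ʒ/ stranded (only a nasal (/m/, /n/, or /ŋ/) is licensed in coda position; onsets are limited to one consonant).
Epenthesis after each stranded consonant: /θ/ → /θɔ/, /s/ → /sɔ/, /ʒ/ → /ʒɔ/.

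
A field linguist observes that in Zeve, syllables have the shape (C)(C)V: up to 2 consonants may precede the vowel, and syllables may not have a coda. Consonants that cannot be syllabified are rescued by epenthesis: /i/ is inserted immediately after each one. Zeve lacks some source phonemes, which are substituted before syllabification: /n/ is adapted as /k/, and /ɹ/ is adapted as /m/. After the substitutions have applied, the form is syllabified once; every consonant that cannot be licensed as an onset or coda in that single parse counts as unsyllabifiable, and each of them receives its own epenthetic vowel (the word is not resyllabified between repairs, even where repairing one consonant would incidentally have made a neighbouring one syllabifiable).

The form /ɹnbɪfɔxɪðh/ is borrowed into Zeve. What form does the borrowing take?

Substitution: /ɹ/ → /m/, /n/ → /k/, giving /mkbɪfɔxɪðh/.
The consonants /m/, /ð/, /h/ cannot be parsed into a legal (C)(C)V syllable (no codas are permitted; onsets may contain at most 2 consonants).
Epenthesis after each stranded consonant: /m/ → /mi/, /ð/ → /ði/, /h/ → /hi/.

mikbɪfɔxɪðihi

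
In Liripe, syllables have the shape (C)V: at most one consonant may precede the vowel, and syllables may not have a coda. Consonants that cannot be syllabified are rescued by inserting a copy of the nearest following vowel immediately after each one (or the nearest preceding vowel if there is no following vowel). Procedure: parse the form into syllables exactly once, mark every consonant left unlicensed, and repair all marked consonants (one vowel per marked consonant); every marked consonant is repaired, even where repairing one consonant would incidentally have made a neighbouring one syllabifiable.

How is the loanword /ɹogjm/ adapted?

Under (C)V, the unsyllabifiable consonants are /g/, /j/, /m/ (no codas are permitted; onsets are limited to one consonant).
Each unlicensed consonant becomes the onset of a new syllable: /g/ → /go/, /j/ → /jo/, /m/ → /mo/.

ɹogojomo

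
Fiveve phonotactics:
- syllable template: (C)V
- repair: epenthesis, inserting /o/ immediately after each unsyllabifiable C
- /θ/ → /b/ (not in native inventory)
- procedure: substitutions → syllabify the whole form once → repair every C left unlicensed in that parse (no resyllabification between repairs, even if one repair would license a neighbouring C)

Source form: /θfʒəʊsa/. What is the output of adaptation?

bofoʒəʊsa

Substitution: /θ/ → /b/, giving /bfʒəʊsa/.
Syllabifying with onset maximization leaves /b/, /f/ stranded (no codas are permitted; onsets are limited to one consonant).
Inserting the epenthetic vowel yields /b/ → /bo/, /f/ → /fo/.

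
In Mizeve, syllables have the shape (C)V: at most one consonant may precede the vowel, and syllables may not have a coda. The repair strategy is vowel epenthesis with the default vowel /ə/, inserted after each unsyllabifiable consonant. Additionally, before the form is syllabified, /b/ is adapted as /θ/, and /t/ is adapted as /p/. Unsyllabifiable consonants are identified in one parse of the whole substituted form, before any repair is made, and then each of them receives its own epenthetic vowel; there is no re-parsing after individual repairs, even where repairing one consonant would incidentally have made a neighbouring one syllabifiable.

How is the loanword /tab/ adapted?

paθə

Substitution: /t/ → /p/, /b/ → /θ/, giving /paθ/.
The consonants /θ/ cannot be parsed into a legal (C)V syllable (no codas are permitted; onsets are limited to one consonant).
Inserting the epenthetic vowel yields /θ/ → /θə/.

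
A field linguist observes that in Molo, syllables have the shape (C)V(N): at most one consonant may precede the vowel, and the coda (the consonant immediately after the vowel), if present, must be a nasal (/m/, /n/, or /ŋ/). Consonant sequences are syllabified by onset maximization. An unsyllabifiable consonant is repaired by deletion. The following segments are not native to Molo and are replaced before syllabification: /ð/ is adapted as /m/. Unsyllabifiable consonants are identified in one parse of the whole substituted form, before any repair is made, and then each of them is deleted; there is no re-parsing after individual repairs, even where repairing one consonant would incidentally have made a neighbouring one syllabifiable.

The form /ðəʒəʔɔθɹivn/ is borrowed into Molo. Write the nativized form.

məʒəʔɔɹi

Substitution: /ð/ → /m/, giving /məʒəʔɔθɹivn/.
Under (C)V(N), the unsyllabifiable consonants are /θ/, /v/, /n/ (only a nasal (/m/, /n/, or /ŋ/) is licensed in coda position; onsets are limited to one consonant).
Deleting the stranded consonants removes /θ/, /v/, /n/.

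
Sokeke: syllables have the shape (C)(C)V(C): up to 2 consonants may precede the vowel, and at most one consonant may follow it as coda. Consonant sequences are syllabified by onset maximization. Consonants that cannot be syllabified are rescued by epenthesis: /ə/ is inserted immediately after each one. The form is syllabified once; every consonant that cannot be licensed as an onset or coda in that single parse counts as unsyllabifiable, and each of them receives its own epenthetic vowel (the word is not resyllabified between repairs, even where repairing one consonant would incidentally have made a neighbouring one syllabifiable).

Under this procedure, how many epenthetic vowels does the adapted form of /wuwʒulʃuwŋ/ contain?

1

The unsyllabifiable consonants are /ŋ/; each receives one epenthetic vowel.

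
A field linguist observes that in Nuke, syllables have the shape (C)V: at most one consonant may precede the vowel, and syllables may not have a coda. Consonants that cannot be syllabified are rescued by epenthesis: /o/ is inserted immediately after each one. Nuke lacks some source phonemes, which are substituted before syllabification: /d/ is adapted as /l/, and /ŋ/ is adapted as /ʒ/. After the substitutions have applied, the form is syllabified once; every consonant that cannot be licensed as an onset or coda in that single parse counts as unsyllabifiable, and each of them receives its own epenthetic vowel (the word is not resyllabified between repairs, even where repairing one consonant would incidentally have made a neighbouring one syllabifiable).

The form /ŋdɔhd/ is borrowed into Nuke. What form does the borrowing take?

Substitution: /ŋ/ → /ʒ/, /d/ → /l/, giving /ʒlɔhl/.
Syllabifying with onset maximization leaves /ʒ/, /h/, /l/ stranded (no codas are permitted; onsets are limited to one consonant).
Epenthesis after each stranded consonant: /ʒ/ → /ʒo/, /h/ → /ho/, /l/ → /lo/.

ʒolɔholo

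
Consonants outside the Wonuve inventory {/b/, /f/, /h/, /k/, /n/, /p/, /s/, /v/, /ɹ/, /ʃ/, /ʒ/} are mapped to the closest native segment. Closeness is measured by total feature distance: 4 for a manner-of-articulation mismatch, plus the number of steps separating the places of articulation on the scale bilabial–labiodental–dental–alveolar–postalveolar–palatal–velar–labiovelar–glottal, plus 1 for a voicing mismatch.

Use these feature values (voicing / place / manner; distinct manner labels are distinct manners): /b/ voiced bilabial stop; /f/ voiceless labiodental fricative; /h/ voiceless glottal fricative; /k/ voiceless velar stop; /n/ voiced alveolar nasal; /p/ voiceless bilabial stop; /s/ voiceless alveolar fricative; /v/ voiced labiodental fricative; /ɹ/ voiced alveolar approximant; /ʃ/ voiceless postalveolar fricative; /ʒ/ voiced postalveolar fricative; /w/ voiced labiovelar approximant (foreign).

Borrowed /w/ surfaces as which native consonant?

/ɹ/ is closest: same manner (approximant), place distance 4 (labiovelar→alveolar), same voicing; total 4. Next closest is /h/ at distance 6.

ɹ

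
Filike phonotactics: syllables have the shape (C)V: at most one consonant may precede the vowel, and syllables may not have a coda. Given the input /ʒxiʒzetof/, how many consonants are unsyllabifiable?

Under (C)V, the unsyllabifiable consonants are /ʒ/, /ʒ/, /f/ (no codas are permitted; onsets are limited to one consonant).

3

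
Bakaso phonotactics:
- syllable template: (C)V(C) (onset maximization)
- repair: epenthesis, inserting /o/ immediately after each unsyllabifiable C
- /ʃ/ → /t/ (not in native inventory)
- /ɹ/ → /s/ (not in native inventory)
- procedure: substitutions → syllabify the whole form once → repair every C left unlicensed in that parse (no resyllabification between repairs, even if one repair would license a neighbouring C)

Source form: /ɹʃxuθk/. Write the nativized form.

sotoxuθko

Substitution: /ɹ/ → /s/, /ʃ/ → /t/, giving /stxuθk/.
The consonants /s/, /t/, /k/ cannot be parsed into a legal (C)V(C) syllable (at most one coda consonant is licensed; onsets are limited to one consonant).
Inserting the epenthetic vowel yields /s/ → /so/, /t/ → /to/, /k/ → /ko/.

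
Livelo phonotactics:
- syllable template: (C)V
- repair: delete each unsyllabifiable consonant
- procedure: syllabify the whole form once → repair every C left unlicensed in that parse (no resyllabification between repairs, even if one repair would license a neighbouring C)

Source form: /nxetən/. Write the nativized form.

Syllabifying with onset maximization leaves /n/, /n/ stranded (no codas are permitted; onsets are limited to one consonant).
Each unlicensed consonant is deleted: /n/, /n/.

xetə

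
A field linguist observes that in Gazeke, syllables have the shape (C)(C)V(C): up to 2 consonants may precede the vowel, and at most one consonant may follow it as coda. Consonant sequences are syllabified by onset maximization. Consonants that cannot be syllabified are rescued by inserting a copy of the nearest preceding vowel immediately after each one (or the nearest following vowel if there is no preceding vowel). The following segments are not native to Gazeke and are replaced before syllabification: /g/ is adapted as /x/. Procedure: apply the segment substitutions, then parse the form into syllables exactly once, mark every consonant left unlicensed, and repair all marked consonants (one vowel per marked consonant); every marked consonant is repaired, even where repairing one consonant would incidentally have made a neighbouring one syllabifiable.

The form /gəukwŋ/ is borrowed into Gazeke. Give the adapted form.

xəukwuŋu

Substitution: /g/ → /x/, giving /xəukwŋ/.
Syllabifying with onset maximization leaves /w/, /ŋ/ stranded (at most one coda consonant is licensed; onsets may contain at most 2 consonants).
Each unlicensed consonant becomes the onset of a new syllable: /w/ → /wu/, /ŋ/ → /ŋu/.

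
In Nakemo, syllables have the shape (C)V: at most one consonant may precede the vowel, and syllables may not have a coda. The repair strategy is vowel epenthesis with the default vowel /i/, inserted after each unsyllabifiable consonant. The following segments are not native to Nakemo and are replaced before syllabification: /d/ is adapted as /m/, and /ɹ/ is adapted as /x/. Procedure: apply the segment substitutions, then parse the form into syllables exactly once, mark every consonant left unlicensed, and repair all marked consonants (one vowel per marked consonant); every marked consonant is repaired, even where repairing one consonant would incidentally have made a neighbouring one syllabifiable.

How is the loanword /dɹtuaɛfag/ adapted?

Substitution: /d/ → /m/, /ɹ/ → /x/, giving /mxtuaɛfag/.
Syllabifying with onset maximization leaves /m/, /x/, /g/ stranded (no codas are permitted; onsets are limited to one consonant).
Each unlicensed consonant becomes the onset of a new syllable: /m/ → /mi/, /x/ → /xi/, /g/ → /gi/.

mixituaɛfagi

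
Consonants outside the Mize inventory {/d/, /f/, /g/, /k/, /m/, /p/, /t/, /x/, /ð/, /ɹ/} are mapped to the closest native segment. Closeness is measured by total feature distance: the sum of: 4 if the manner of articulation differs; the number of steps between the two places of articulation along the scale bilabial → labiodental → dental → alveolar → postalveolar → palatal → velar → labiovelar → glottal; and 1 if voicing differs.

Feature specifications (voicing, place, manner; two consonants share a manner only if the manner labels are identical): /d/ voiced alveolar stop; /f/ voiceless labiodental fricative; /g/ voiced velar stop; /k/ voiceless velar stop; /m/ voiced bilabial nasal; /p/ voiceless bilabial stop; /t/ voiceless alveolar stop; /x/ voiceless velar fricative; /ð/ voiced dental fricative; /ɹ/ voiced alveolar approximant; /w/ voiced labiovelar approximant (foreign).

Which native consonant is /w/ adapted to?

/ɹ/ is closest: same manner (approximant), place distance 4 (labiovelar→alveolar), same voicing; total 4. Next closest is /g/ at distance 5.

ɹ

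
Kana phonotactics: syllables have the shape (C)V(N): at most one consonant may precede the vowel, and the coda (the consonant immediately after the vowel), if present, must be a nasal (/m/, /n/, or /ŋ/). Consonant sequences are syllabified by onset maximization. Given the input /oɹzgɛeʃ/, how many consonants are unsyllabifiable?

3

Under (C)V(N), the unsyllabifiable consonants are /ɹ/, /z/, /ʃ/ (only a nasal (/m/, /n/, or /ŋ/) is licensed in coda position; onsets are limited to one consonant).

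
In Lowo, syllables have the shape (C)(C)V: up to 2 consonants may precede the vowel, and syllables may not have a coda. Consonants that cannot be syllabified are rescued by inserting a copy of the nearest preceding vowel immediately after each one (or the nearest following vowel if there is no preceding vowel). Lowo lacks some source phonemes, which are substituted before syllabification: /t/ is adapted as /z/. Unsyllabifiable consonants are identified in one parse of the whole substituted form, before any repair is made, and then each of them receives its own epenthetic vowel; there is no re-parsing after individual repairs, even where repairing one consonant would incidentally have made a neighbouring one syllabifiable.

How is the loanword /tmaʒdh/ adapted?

zmaʒadaha

Substitution: /t/ → /z/, giving /zmaʒdh/.
Syllabifying with onset maximization leaves /ʒ/, /d/, /h/ stranded (no codas are permitted; onsets may contain at most 2 consonants).
Each unlicensed consonant becomes the onset of a new syllable: /ʒ/ → /ʒa/, /d/ → /da/, /h/ → /ha/.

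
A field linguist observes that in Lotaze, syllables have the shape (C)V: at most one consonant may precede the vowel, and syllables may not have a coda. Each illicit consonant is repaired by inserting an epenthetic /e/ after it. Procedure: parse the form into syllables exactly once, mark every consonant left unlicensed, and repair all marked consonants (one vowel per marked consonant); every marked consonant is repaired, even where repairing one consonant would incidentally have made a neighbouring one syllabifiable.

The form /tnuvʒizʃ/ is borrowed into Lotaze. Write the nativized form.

The consonants /t/, /v/, /z/, /ʃ/ cannot be parsed into a legal (C)V syllable (no codas are permitted; onsets are limited to one consonant).
Epenthesis after each stranded consonant: /t/ → /te/, /v/ → /ve/, /z/ → /ze/, /ʃ/ → /ʃe/.

tenuveʒizeʃe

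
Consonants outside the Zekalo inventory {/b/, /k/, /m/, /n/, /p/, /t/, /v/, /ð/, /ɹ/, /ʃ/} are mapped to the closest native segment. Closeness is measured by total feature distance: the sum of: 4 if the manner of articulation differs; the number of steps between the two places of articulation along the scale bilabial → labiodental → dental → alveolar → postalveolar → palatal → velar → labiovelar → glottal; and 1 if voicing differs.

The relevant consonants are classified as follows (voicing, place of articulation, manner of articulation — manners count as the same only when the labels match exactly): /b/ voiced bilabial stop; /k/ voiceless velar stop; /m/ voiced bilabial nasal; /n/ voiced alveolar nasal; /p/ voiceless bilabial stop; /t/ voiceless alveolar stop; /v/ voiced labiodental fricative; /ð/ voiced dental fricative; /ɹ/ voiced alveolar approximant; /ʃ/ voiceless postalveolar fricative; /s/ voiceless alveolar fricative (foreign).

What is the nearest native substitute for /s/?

ʃ

/ʃ/ is closest: same manner (fricative), place distance 1 (alveolar→postalveolar), same voicing; total 1. Next closest is /ð/ at distance 2.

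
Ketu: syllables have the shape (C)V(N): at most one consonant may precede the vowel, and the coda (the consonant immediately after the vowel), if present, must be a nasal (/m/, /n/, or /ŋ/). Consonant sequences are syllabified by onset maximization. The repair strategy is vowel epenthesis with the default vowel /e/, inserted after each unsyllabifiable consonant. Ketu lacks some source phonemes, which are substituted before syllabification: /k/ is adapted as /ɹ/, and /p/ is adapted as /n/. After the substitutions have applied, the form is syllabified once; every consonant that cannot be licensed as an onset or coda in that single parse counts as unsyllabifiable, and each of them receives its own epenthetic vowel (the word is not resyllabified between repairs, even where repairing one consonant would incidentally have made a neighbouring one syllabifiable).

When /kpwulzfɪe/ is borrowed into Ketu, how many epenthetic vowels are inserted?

4

After substitution the input is /ɹnwulzfɪe/.
The unsyllabifiable consonants are /ɹ/, /n/, /l/, /z/; each receives one epenthetic vowel.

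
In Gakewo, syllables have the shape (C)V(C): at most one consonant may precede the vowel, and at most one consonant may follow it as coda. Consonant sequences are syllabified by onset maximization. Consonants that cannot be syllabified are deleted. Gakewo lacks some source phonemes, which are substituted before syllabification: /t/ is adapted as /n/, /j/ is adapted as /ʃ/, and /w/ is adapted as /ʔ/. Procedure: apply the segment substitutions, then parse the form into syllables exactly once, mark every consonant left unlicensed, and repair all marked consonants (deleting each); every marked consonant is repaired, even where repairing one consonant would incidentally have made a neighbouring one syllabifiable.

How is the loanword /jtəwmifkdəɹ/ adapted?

Substitution: /j/ → /ʃ/, /t/ → /n/, /w/ → /ʔ/, giving /ʃnəʔmifkdəɹ/.
The consonants /ʃ/, /k/ cannot be parsed into a legal (C)V(C) syllable (at most one coda consonant is licensed; onsets are limited to one consonant).
Deleting the stranded consonants removes /ʃ/, /k/.

nəʔmifdəɹ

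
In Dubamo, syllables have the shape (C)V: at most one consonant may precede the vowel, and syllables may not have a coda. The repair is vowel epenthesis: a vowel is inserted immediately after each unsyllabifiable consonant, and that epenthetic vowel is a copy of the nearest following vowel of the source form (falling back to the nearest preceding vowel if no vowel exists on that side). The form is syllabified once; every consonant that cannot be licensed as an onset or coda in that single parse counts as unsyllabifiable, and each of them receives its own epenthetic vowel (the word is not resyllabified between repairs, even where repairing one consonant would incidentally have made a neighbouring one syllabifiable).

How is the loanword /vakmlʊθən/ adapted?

vakʊmʊlʊθənə

The consonants /k/, /m/, /n/ cannot be parsed into a legal (C)V syllable (no codas are permitted; onsets are limited to one consonant).
Inserting the epenthetic vowel yields /k/ → /kʊ/, /m/ → /mʊ/, /n/ → /nə/.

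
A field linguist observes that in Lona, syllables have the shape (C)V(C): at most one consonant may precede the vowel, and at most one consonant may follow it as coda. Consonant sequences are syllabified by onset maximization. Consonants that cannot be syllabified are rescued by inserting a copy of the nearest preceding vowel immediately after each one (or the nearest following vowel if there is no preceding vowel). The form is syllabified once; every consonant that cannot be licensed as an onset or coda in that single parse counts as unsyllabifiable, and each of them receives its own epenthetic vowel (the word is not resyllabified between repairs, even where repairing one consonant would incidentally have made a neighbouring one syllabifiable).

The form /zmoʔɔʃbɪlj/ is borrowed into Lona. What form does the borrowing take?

Under (C)V(C), the unsyllabifiable consonants are /z/, /j/ (at most one coda consonant is licensed; onsets are limited to one consonant).
Inserting the epenthetic vowel yields /z/ → /zo/, /j/ → /jɪ/.

zomoʔɔʃbɪljɪ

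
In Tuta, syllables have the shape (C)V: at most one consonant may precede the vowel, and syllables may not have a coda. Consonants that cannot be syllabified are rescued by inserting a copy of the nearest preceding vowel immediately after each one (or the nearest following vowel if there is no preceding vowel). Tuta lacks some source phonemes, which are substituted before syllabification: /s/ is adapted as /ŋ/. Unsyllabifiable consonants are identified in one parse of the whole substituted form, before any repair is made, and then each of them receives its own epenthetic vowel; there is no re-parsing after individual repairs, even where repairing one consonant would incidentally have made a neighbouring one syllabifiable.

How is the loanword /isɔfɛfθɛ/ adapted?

Substitution: /s/ → /ŋ/, giving /iŋɔfɛfθɛ/.
The consonants /f/ cannot be parsed into a legal (C)V syllable (no codas are permitted; onsets are limited to one consonant).
Each unlicensed consonant becomes the onset of a new syllable: /f/ → /fɛ/.

iŋɔfɛfɛθɛ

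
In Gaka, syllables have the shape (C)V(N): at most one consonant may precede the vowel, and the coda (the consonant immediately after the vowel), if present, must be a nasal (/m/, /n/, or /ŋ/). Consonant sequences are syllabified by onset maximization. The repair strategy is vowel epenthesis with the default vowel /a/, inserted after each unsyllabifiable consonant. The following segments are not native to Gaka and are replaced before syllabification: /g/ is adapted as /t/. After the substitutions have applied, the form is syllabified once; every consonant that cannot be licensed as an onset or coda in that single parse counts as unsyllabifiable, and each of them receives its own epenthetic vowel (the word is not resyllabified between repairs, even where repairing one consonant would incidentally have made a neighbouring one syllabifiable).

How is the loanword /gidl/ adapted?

Substitution: /g/ → /t/, giving /tidl/.
Syllabifying with onset maximization leaves /d/, /l/ stranded (only a nasal (/m/, /n/, or /ŋ/) is licensed in coda position; onsets are limited to one consonant).
Epenthesis after each stranded consonant: /d/ → /da/, /l/ → /la/.

tidala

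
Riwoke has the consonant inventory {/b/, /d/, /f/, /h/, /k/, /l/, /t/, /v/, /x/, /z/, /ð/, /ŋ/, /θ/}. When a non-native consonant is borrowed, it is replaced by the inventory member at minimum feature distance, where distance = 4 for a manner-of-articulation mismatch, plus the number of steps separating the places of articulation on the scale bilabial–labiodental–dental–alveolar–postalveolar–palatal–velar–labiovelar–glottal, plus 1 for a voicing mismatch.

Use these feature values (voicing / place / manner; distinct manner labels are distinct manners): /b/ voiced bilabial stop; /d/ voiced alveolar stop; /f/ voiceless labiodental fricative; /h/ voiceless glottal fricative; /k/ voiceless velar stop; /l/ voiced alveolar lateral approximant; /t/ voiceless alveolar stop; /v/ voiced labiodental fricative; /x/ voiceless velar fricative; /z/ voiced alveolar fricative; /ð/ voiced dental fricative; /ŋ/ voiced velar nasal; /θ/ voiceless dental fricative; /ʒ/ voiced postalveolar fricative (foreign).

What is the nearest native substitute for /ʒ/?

z

/z/ is closest: same manner (fricative), place distance 1 (postalveolar→alveolar), same voicing; total 1. Next closest is /ð/ at distance 2.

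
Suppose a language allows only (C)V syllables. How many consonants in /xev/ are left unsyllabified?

Under (C)V, the unsyllabifiable consonants are /v/ (no codas are permitted; onsets are limited to one consonant).

1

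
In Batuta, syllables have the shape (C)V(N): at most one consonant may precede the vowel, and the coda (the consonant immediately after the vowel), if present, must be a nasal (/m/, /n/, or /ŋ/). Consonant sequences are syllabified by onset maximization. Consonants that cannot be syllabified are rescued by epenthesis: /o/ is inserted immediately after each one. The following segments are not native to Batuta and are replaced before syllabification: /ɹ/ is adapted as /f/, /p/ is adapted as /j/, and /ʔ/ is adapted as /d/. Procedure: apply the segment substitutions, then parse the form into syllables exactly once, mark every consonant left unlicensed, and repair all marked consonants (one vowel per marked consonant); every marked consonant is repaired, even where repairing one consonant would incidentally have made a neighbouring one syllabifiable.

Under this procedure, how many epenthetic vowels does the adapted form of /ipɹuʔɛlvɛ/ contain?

After substitution the input is /ijfudɛlvɛ/.
The unsyllabifiable consonants are /j/, /l/; each receives one epenthetic vowel.

2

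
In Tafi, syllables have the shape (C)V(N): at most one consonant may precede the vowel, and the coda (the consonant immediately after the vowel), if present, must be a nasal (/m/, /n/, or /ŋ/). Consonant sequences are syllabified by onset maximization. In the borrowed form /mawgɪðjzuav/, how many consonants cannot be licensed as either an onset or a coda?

4

Under (C)V(N), the unsyllabifiable consonants are /w/, /ð/, /j/, /v/ (only a nasal (/m/, /n/, or /ŋ/) is licensed in coda position; onsets are limited to one consonant).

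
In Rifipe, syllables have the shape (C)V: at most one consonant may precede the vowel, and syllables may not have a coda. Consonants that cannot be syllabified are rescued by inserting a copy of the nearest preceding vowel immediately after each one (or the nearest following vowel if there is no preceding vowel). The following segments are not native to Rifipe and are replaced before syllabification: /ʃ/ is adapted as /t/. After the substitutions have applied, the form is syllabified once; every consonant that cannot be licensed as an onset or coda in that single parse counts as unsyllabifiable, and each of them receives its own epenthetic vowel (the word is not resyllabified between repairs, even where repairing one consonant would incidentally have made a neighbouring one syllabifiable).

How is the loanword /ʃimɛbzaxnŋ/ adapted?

timɛbɛzaxanaŋa

Substitution: /ʃ/ → /t/, giving /timɛbzaxnŋ/.
Under (C)V, the unsyllabifiable consonants are /b/, /x/, /n/, /ŋ/ (no codas are permitted; onsets are limited to one consonant).
Inserting the epenthetic vowel yields /b/ → /bɛ/, /x/ → /xa/, /n/ → /na/, /ŋ/ → /ŋa/.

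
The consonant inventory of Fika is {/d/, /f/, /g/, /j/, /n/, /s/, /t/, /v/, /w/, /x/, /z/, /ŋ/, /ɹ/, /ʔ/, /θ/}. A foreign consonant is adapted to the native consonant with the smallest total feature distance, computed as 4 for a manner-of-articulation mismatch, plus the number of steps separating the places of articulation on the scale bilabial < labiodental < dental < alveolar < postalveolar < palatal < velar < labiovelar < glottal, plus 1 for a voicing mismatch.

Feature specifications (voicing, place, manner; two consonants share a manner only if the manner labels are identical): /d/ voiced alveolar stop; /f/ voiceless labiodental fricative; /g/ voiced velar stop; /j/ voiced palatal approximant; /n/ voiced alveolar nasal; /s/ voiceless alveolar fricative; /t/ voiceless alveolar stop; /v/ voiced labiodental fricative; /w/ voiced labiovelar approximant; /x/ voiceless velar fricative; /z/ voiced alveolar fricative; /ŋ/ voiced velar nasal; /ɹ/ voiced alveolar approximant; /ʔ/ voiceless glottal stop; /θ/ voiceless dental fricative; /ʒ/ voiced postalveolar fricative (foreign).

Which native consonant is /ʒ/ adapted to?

/z/ is closest: same manner (fricative), place distance 1 (postalveolar→alveolar), same voicing; total 1. Next closest is /s/ at distance 2.

z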